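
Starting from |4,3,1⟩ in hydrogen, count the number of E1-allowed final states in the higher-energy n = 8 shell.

6

E1 requires Δl = ±1, so l_f ∈ {2, 4}; with 0 ≤ l_f ≤ n_f−1 = 7, the allowed l_f values are {2, 4}.
For l_f = 2: m_f ∈ {m_i−1, m_i, m_i+1} ∩ [−2, 2] = {0, 1, 2} → 3 states.
For l_f = 4: m_f ∈ {m_i−1, m_i, m_i+1} ∩ [−4, 4] = {0, 1, 2} → 3 states.
Total: 6.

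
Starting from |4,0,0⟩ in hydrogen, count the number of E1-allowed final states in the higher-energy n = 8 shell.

E1 requires Δl = ±1, so l_f ∈ {-1, 1}; with 0 ≤ l_f ≤ n_f−1 = 7, the allowed l_f values are {1}.
For l_f = 1: m_f ∈ {m_i−1, m_i, m_i+1} ∩ [−1, 1] = {-1, 0, 1} → 3 states.
Total: 3.

3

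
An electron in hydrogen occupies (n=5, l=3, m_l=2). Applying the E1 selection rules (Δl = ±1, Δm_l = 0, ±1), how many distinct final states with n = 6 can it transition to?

5

E1 requires Δl = ±1, so l_f ∈ {2, 4}; with 0 ≤ l_f ≤ n_f−1 = 5, the allowed l_f values are {2, 4}.
For l_f = 2: m_f ∈ {m_i−1, m_i, m_i+1} ∩ [−2, 2] = {1, 2} → 2 states.
For l_f = 4: m_f ∈ {m_i−1, m_i, m_i+1} ∩ [−4, 4] = {1, 2, 3} → 3 states.
Total: 5.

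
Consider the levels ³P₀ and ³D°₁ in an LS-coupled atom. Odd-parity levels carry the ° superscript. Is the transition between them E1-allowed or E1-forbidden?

ΔS = 0: S: 1 → 1 — ✓.
ΔL = 0, ±1 (not L=0↔0): L: 1 → 2, ΔL = +1 — ✓.
ΔJ = 0, ±1 (not J=0↔0): J: 0 → 1, ΔJ = +1 — ✓.
Parity must change: even → odd — ✓.
All four E1 rules are satisfied.

allowed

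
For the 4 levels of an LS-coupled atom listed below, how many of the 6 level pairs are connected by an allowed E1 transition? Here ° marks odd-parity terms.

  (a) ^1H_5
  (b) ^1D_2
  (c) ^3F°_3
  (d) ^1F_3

(a)–(b): forbidden (parity, ΔL, ΔJ).
(a)–(c): forbidden (ΔS, ΔL, ΔJ).
(a)–(d): forbidden (parity, ΔL, ΔJ).
(b)–(c): forbidden (ΔS).
(b)–(d): forbidden (parity).
(c)–(d): forbidden (ΔS).
Allowed pairs: 0 of 6.

0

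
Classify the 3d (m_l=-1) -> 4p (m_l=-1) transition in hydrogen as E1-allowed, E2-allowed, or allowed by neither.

E1

Δl = 1 − 2 = -1; l_i + l_f = 3.
Δm_l = +0.
E1 (Δl = ±1, |Δm_l| ≤ 1): satisfied.
E2 (Δl = 0,±2, l_i+l_f ≥ 2, |Δm_l| ≤ 2): not satisfied.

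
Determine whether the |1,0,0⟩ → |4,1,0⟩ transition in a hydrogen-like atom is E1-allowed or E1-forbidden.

Δl = 1 − 0 = +1; the E1 rule Δl = ±1 is passes.
m_l: 0 → 0 (Δm_l = +0). |Δm_l| ≤ 1 passes.
All E1 selection rules are satisfied.

allowed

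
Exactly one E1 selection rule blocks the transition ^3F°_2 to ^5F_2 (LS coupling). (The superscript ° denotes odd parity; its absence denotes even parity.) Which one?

ΔL = 0, ±1 (not L=0↔0): L: 3 → 3, ΔL = +0 — passes.
ΔS = 0: S: 1 → 2 — fails.
Parity must change: odd → even — passes.
ΔJ = 0, ±1 (not J=0↔0): J: 2 → 2, ΔJ = +0 — passes.

the ΔS = 0 rule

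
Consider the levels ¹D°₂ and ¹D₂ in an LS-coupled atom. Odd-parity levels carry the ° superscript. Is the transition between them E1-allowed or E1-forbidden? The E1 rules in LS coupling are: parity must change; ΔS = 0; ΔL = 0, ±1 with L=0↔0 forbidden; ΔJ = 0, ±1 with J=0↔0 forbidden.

Initial level: S=0, L=2, J=2, parity odd. Final level: S=0, L=2, J=2, parity even.
Parity must change: odd → even — ✓.
ΔS = 0: S: 0 → 0 — ✓.
ΔL = 0, ±1 (not L=0↔0): L: 2 → 2, ΔL = +0 — ✓.
ΔJ = 0, ±1 (not J=0↔0): J: 2 → 2, ΔJ = +0 — ✓.
All four E1 rules are satisfied.

allowed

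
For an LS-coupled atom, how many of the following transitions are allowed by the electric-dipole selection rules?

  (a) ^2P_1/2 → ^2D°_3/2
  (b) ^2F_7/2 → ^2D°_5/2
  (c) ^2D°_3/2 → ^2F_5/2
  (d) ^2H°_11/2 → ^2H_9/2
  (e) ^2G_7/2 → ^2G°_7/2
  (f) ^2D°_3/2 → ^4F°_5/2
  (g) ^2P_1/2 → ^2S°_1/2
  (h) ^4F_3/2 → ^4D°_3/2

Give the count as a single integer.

(a) allowed
(b) allowed
(c) allowed
(d) allowed
(e) allowed
(f) forbidden (parity, ΔS fail)
(g) allowed
(h) allowed
Total allowed: 7 of 8.

7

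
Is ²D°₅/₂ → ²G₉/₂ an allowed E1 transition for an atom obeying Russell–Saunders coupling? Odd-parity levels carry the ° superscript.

forbidden

ΔL = 0, ±1 (not L=0↔0): L: 2 → 4, ΔL = +2 — fails.
ΔJ = 0, ±1 (not J=0↔0): J: 5/2 → 9/2, ΔJ = +2 — fails.
ΔS = 0: S: 1/2 → 1/2 — passes.
Parity must change: odd → even — passes.
Rule(s) violated: ΔL, ΔJ.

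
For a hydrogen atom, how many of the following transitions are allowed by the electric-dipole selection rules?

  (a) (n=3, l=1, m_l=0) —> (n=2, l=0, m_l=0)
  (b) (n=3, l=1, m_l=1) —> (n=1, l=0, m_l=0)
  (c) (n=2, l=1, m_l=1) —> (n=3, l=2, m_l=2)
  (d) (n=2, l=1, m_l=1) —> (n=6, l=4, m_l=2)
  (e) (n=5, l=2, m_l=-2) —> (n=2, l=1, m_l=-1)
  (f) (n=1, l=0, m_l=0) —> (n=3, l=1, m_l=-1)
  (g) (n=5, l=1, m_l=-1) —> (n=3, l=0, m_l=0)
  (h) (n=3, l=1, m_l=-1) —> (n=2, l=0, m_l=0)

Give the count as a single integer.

(a) allowed
(b) allowed
(c) allowed
(d) forbidden — Δl = +3 (E1 requires Δl = ±1)
(e) allowed
(f) allowed
(g) allowed
(h) allowed
Total allowed: 7 of 8.

7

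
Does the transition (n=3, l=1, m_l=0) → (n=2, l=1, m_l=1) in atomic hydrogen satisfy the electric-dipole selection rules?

l: 1 → 1 (Δl = +0). Δl = ±1 ✗.
Δm_l = 1 − (0) = +1. E1 requires Δm_l = 0, ±1: ✓.
The transition is electric-dipole forbidden.

forbidden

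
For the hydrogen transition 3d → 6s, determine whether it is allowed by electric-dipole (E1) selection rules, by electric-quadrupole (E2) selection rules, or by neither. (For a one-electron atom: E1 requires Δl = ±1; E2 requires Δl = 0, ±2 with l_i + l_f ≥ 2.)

E2

Δl = 0 − 2 = -2; l_i + l_f = 2.
E1 (Δl = ±1): not satisfied.
E2 (Δl = 0,±2, l_i+l_f ≥ 2): satisfied.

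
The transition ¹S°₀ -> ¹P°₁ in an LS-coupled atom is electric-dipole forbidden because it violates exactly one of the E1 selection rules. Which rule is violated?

Initial level: S=0, L=0, J=0, parity odd. Final level: S=0, L=1, J=1, parity odd.
Parity must change: odd → odd — fails.
ΔS = 0: S: 0 → 0 — ok.
ΔL = 0, ±1 (not L=0↔0): L: 0 → 1, ΔL = +1 — ok.
ΔJ = 0, ±1 (not J=0↔0): J: 0 → 1, ΔJ = +1 — ok.

parity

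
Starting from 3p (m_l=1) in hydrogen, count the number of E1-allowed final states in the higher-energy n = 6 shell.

4

E1 requires Δl = ±1, so l_f ∈ {0, 2}; with 0 ≤ l_f ≤ n_f−1 = 5, the allowed l_f values are {0, 2}.
For l_f = 0: m_f ∈ {m_i−1, m_i, m_i+1} ∩ [−0, 0] = {0} → 1 state.
For l_f = 2: m_f ∈ {m_i−1, m_i, m_i+1} ∩ [−2, 2] = {0, 1, 2} → 3 states.
Total: 4.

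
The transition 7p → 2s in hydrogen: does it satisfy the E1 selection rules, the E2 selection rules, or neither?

E1

Δl = 0 − 1 = -1; l_i + l_f = 1.
E1 (Δl = ±1): satisfied.
E2 (Δl = 0,±2, l_i+l_f ≥ 2): not satisfied.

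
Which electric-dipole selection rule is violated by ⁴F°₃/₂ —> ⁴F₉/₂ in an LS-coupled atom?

Reading off the term symbols: S 3/2→3/2, L 3→3, J 3/2→9/2, parity odd→even.
ΔJ = 0, ±1 (not J=0↔0): J: 3/2 → 9/2, ΔJ = +3 — violated.
ΔL = 0, ±1 (not L=0↔0): L: 3 → 3, ΔL = +0 — satisfied.
ΔS = 0: S: 3/2 → 3/2 — satisfied.
Parity must change: odd → even — satisfied.

the ΔJ = 0, ±1 rule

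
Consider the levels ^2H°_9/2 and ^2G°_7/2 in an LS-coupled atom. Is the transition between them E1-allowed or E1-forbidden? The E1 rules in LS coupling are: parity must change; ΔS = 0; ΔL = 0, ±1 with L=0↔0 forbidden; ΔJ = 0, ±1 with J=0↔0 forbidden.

Initial level: S=1/2, L=5, J=9/2, parity odd. Final level: S=1/2, L=4, J=7/2, parity odd.
ΔL = 0, ±1 (not L=0↔0): L: 5 → 4, ΔL = -1 — ok.
Parity must change: odd → odd — fails.
ΔS = 0: S: 1/2 → 1/2 — ok.
ΔJ = 0, ±1 (not J=0↔0): J: 9/2 → 7/2, ΔJ = -1 — ok.
Rule(s) violated: parity.

forbidden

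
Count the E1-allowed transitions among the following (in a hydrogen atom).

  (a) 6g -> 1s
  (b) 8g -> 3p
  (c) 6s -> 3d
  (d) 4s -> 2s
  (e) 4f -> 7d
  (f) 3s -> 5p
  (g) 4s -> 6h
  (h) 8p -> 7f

2

(a) forbidden — Δl = -4 (E1 requires Δl = ±1)
(b) forbidden — Δl = -3 (E1 requires Δl = ±1)
(c) forbidden — Δl = +2 (E1 requires Δl = ±1)
(d) forbidden — Δl = +0 (E1 requires Δl = ±1)
(e) allowed
(f) allowed
(g) forbidden — Δl = +5 (E1 requires Δl = ±1)
(h) forbidden — Δl = +2 (E1 requires Δl = ±1)
Total allowed: 2 of 8.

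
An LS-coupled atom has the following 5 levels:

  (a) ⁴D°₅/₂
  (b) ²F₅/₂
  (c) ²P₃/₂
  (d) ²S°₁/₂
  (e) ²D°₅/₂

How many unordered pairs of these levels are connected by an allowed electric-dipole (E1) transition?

(a)–(b): forbidden (ΔS).
(a)–(c): forbidden (ΔS).
(a)–(d): forbidden (parity, ΔS, ΔL, ΔJ).
(a)–(e): forbidden (parity, ΔS).
(b)–(c): forbidden (parity, ΔL).
(b)–(d): forbidden (ΔL, ΔJ).
(b)–(e): allowed.
(c)–(d): allowed.
(c)–(e): allowed.
(d)–(e): forbidden (parity, ΔL, ΔJ).
Allowed pairs: 3 of 10.

3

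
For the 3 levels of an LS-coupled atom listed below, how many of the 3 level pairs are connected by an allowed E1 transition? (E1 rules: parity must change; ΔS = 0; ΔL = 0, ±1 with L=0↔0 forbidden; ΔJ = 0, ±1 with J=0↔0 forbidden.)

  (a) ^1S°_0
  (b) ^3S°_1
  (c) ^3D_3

(a)–(b): forbidden (parity, ΔS, ΔL).
(a)–(c): forbidden (ΔS, ΔL, ΔJ).
(b)–(c): forbidden (ΔL, ΔJ).
Allowed pairs: 0 of 3.

0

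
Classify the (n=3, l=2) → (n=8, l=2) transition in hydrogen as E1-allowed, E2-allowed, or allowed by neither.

E2

Δl = 2 − 2 = +0; l_i + l_f = 4.
E1 (Δl = ±1): not satisfied.
E2 (Δl = 0,±2, l_i+l_f ≥ 2): satisfied.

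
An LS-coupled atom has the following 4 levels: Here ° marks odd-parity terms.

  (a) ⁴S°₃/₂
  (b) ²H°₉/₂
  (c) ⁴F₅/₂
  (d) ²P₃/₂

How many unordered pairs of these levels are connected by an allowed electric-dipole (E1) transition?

(a)–(b): forbidden (parity, ΔS, ΔL, ΔJ).
(a)–(c): forbidden (ΔL).
(a)–(d): forbidden (ΔS).
(b)–(c): forbidden (ΔS, ΔL, ΔJ).
(b)–(d): forbidden (ΔL, ΔJ).
(c)–(d): forbidden (parity, ΔS, ΔL).
Allowed pairs: 0 of 6.

0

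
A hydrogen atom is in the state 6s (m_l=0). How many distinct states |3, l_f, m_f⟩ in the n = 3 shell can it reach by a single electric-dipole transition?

3

E1 requires Δl = ±1, so l_f ∈ {-1, 1}; with 0 ≤ l_f ≤ n_f−1 = 2, the allowed l_f values are {1}.
For l_f = 1: m_f ∈ {m_i−1, m_i, m_i+1} ∩ [−1, 1] = {-1, 0, 1} → 3 states.
Total: 3.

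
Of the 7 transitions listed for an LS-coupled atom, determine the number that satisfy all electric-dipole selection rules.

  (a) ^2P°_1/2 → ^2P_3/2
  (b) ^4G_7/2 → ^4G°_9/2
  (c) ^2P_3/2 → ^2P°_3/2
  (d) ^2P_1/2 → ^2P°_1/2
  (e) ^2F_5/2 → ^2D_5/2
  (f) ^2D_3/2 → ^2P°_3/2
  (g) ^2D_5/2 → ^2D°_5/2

(a) allowed
(b) allowed
(c) allowed
(d) allowed
(e) forbidden (parity fails)
(f) allowed
(g) allowed
Total allowed: 6 of 7.

6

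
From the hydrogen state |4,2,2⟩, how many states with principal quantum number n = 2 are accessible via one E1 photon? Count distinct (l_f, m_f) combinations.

1

E1 requires Δl = ±1, so l_f ∈ {1, 3}; with 0 ≤ l_f ≤ n_f−1 = 1, the allowed l_f values are {1}.
For l_f = 1: m_f ∈ {m_i−1, m_i, m_i+1} ∩ [−1, 1] = {1} → 1 state.
Total: 1.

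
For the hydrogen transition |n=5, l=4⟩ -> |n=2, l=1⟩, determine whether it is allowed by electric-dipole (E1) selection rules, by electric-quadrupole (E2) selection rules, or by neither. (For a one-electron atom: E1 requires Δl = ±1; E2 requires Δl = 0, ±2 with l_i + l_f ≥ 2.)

neither

Δl = 1 − 4 = -3; l_i + l_f = 5.
E1 (Δl = ±1): not satisfied.
E2 (Δl = 0,±2, l_i+l_f ≥ 2): not satisfied.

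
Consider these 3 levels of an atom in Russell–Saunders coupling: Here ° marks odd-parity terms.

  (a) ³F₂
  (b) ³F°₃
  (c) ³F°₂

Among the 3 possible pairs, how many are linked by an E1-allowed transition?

2

(a)–(b): allowed.
(a)–(c): allowed.
(b)–(c): forbidden (parity).
Allowed pairs: 2 of 3.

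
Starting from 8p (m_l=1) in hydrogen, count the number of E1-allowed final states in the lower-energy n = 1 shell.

1

E1 requires Δl = ±1, so l_f ∈ {0, 2}; with 0 ≤ l_f ≤ n_f−1 = 0, the allowed l_f values are {0}.
For l_f = 0: m_f ∈ {m_i−1, m_i, m_i+1} ∩ [−0, 0] = {0} → 1 state.
Total: 1.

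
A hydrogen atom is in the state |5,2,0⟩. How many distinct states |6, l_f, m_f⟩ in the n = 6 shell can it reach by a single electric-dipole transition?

6

E1 requires Δl = ±1, so l_f ∈ {1, 3}; with 0 ≤ l_f ≤ n_f−1 = 5, the allowed l_f values are {1, 3}.
For l_f = 1: m_f ∈ {m_i−1, m_i, m_i+1} ∩ [−1, 1] = {-1, 0, 1} → 3 states.
For l_f = 3: m_f ∈ {m_i−1, m_i, m_i+1} ∩ [−3, 3] = {-1, 0, 1} → 3 states.
Total: 6.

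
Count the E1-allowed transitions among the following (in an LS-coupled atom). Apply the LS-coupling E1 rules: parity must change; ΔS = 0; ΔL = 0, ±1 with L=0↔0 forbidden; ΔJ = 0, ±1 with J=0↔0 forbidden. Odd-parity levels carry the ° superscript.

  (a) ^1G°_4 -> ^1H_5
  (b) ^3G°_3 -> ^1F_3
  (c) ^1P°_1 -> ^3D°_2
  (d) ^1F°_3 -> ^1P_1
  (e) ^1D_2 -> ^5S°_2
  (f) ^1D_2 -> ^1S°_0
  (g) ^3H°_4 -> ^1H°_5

1

(a) allowed
(b) forbidden (ΔS fails)
(c) forbidden (parity, ΔS fail)
(d) forbidden (ΔL, ΔJ fail)
(e) forbidden (ΔS, ΔL fail)
(f) forbidden (ΔL, ΔJ fail)
(g) forbidden (parity, ΔS fail)
Total allowed: 1 of 7.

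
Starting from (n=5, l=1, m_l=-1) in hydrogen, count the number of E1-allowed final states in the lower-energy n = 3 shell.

4

E1 requires Δl = ±1, so l_f ∈ {0, 2}; with 0 ≤ l_f ≤ n_f−1 = 2, the allowed l_f values are {0, 2}.
For l_f = 0: m_f ∈ {m_i−1, m_i, m_i+1} ∩ [−0, 0] = {0} → 1 state.
For l_f = 2: m_f ∈ {m_i−1, m_i, m_i+1} ∩ [−2, 2] = {-2, -1, 0} → 3 states.
Total: 4.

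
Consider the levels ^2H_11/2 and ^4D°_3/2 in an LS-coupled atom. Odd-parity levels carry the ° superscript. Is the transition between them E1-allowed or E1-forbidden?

Initial level: S=1/2, L=5, J=11/2, parity even. Final level: S=3/2, L=2, J=3/2, parity odd.
Parity must change: even → odd — satisfied.
ΔS = 0: S: 1/2 → 3/2 — violated.
ΔL = 0, ±1 (not L=0↔0): L: 5 → 2, ΔL = -3 — violated.
ΔJ = 0, ±1 (not J=0↔0): J: 11/2 → 3/2, ΔJ = -4 — violated.
Rule(s) violated: ΔS, ΔL, ΔJ.

forbidden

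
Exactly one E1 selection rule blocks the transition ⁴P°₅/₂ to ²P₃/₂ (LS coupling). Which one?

Parity must change: odd → even — ✓.
ΔS = 0: S: 3/2 → 1/2 — ✗.
ΔL = 0, ±1 (not L=0↔0): L: 1 → 1, ΔL = +0 — ✓.
ΔJ = 0, ±1 (not J=0↔0): J: 5/2 → 3/2, ΔJ = -1 — ✓.

the ΔS = 0 rule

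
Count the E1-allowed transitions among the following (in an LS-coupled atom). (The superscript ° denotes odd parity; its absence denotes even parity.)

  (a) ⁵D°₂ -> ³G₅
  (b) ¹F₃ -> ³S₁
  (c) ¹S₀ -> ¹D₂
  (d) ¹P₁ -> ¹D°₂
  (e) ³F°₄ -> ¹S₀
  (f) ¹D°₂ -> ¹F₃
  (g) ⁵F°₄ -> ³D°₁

2

(a) forbidden (ΔS, ΔL, ΔJ fail)
(b) forbidden (parity, ΔS, ΔL, ΔJ fail)
(c) forbidden (parity, ΔL, ΔJ fail)
(d) allowed
(e) forbidden (ΔS, ΔL, ΔJ fail)
(f) allowed
(g) forbidden (parity, ΔS, ΔJ fail)
Total allowed: 2 of 7.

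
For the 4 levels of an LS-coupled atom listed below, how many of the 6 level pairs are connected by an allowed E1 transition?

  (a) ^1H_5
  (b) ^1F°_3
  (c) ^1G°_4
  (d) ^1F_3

(a)–(b): forbidden (ΔL, ΔJ).
(a)–(c): allowed.
(a)–(d): forbidden (parity, ΔL, ΔJ).
(b)–(c): forbidden (parity).
(b)–(d): allowed.
(c)–(d): allowed.
Allowed pairs: 3 of 6.

3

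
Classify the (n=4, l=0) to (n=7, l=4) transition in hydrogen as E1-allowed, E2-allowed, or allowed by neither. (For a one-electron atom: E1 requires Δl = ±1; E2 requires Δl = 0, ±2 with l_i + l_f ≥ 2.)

Δl = 4 − 0 = +4; l_i + l_f = 4.
E1 (Δl = ±1): not satisfied.
E2 (Δl = 0,±2, l_i+l_f ≥ 2): not satisfied.

neither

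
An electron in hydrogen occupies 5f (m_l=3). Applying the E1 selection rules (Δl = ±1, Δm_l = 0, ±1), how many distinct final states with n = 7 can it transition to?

E1 requires Δl = ±1, so l_f ∈ {2, 4}; with 0 ≤ l_f ≤ n_f−1 = 6, the allowed l_f values are {2, 4}.
For l_f = 2: m_f ∈ {m_i−1, m_i, m_i+1} ∩ [−2, 2] = {2} → 1 state.
For l_f = 4: m_f ∈ {m_i−1, m_i, m_i+1} ∩ [−4, 4] = {2, 3, 4} → 3 states.
Total: 4.

4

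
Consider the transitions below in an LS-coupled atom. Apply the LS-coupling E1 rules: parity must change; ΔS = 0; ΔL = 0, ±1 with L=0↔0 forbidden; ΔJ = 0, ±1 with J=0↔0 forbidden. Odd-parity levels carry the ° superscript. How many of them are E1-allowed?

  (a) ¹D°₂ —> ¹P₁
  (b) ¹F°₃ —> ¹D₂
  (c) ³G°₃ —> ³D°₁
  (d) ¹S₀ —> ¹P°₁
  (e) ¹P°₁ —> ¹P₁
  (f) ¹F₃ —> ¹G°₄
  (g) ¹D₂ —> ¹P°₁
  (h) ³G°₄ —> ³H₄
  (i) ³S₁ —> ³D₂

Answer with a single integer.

7

(a) allowed
(b) allowed
(c) forbidden (parity, ΔL, ΔJ fail)
(d) allowed
(e) allowed
(f) allowed
(g) allowed
(h) allowed
(i) forbidden (parity, ΔL fail)
Total allowed: 7 of 9.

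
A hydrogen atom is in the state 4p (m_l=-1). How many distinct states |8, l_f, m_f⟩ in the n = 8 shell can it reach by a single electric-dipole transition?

E1 requires Δl = ±1, so l_f ∈ {0, 2}; with 0 ≤ l_f ≤ n_f−1 = 7, the allowed l_f values are {0, 2}.
For l_f = 0: m_f ∈ {m_i−1, m_i, m_i+1} ∩ [−0, 0] = {0} → 1 state.
For l_f = 2: m_f ∈ {m_i−1, m_i, m_i+1} ∩ [−2, 2] = {-2, -1, 0} → 3 states.
Total: 4.

4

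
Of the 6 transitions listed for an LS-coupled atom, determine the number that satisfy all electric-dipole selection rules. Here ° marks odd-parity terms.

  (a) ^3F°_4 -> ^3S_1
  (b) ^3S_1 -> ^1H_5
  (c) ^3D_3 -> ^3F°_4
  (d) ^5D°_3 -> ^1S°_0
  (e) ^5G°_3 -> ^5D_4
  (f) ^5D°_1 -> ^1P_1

(a) forbidden (ΔL, ΔJ fail)
(b) forbidden (parity, ΔS, ΔL, ΔJ fail)
(c) allowed
(d) forbidden (parity, ΔS, ΔL, ΔJ fail)
(e) forbidden (ΔL fails)
(f) forbidden (ΔS fails)
Total allowed: 1 of 6.

1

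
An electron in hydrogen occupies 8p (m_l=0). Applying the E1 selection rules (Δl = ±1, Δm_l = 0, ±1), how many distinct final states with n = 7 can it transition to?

E1 requires Δl = ±1, so l_f ∈ {0, 2}; with 0 ≤ l_f ≤ n_f−1 = 6, the allowed l_f values are {0, 2}.
For l_f = 0: m_f ∈ {m_i−1, m_i, m_i+1} ∩ [−0, 0] = {0} → 1 state.
For l_f = 2: m_f ∈ {m_i−1, m_i, m_i+1} ∩ [−2, 2] = {-1, 0, 1} → 3 states.
Total: 4.

4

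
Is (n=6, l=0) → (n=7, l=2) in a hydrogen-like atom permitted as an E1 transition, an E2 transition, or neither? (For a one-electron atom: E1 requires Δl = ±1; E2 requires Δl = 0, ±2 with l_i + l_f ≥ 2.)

Δl = 2 − 0 = +2; l_i + l_f = 2.
E1 (Δl = ±1): not satisfied.
E2 (Δl = 0,±2, l_i+l_f ≥ 2): satisfied.

E2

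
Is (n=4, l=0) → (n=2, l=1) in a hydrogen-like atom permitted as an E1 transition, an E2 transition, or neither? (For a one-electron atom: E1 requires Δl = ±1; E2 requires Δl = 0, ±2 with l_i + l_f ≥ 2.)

Δl = 1 − 0 = +1; l_i + l_f = 1.
E1 (Δl = ±1): satisfied.
E2 (Δl = 0,±2, l_i+l_f ≥ 2): not satisfied.

E1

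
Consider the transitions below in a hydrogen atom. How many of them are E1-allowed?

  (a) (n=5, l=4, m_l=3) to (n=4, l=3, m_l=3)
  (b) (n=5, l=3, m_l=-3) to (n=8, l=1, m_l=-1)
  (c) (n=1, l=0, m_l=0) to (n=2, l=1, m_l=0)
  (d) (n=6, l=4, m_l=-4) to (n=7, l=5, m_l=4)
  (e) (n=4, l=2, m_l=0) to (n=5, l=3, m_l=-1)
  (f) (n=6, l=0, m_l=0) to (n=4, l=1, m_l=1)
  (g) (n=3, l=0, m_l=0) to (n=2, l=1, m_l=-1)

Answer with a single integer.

5

(a) allowed
(b) forbidden — Δl = -2 (E1 requires Δl = ±1); Δm_l = +2 (E1 requires Δm_l = 0, ±1)
(c) allowed
(d) forbidden — Δm_l = +8 (E1 requires Δm_l = 0, ±1)
(e) allowed
(f) allowed
(g) allowed
Total allowed: 5 of 7.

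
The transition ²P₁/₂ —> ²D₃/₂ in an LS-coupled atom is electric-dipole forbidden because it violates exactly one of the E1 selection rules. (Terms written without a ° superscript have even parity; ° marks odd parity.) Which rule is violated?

Parity must change: even → even — fails.
ΔS = 0: S: 1/2 → 1/2 — ok.
ΔL = 0, ±1 (not L=0↔0): L: 1 → 2, ΔL = +1 — ok.
ΔJ = 0, ±1 (not J=0↔0): J: 1/2 → 3/2, ΔJ = +1 — ok.

parity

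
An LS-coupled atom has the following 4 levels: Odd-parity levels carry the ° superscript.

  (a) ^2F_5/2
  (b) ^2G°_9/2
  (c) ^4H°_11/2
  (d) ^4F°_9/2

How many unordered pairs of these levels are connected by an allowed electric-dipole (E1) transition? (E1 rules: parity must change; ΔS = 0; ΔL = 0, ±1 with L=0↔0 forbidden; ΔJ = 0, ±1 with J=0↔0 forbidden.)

0

(a)–(b): forbidden (ΔJ).
(a)–(c): forbidden (ΔS, ΔL, ΔJ).
(a)–(d): forbidden (ΔS, ΔJ).
(b)–(c): forbidden (parity, ΔS).
(b)–(d): forbidden (parity, ΔS).
(c)–(d): forbidden (parity, ΔL).
Allowed pairs: 0 of 6.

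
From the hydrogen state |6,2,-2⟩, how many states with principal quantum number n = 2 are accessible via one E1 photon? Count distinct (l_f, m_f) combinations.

E1 requires Δl = ±1, so l_f ∈ {1, 3}; with 0 ≤ l_f ≤ n_f−1 = 1, the allowed l_f values are {1}.
For l_f = 1: m_f ∈ {m_i−1, m_i, m_i+1} ∩ [−1, 1] = {-1} → 1 state.
Total: 1.

1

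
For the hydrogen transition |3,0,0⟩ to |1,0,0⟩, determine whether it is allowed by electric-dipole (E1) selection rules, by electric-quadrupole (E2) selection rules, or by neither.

neither

Δl = 0 − 0 = +0; l_i + l_f = 0.
Δm_l = +0.
E1 (Δl = ±1, |Δm_l| ≤ 1): not satisfied.
E2 (Δl = 0,±2, l_i+l_f ≥ 2, |Δm_l| ≤ 2): not satisfied.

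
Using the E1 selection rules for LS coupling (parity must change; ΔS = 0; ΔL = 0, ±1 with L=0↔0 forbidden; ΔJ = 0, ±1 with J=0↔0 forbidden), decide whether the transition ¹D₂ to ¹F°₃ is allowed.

Parity must change: even → odd — satisfied.
ΔS = 0: S: 0 → 0 — satisfied.
ΔL = 0, ±1 (not L=0↔0): L: 2 → 3, ΔL = +1 — satisfied.
ΔJ = 0, ±1 (not J=0↔0): J: 2 → 3, ΔJ = +1 — satisfied.
All four E1 rules are satisfied.

allowed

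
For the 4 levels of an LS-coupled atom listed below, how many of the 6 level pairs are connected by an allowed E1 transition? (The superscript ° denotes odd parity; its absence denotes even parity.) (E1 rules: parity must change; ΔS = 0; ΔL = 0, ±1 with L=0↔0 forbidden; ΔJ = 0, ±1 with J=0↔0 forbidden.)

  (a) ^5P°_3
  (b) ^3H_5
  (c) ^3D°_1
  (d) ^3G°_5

1

(a)–(b): forbidden (ΔS, ΔL, ΔJ).
(a)–(c): forbidden (parity, ΔS, ΔJ).
(a)–(d): forbidden (parity, ΔS, ΔL, ΔJ).
(b)–(c): forbidden (ΔL, ΔJ).
(b)–(d): allowed.
(c)–(d): forbidden (parity, ΔL, ΔJ).
Allowed pairs: 1 of 6.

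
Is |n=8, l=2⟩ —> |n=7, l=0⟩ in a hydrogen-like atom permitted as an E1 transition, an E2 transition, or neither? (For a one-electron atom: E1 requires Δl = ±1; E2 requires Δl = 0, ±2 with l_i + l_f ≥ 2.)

Δl = 0 − 2 = -2; l_i + l_f = 2.
E1 (Δl = ±1): not satisfied.
E2 (Δl = 0,±2, l_i+l_f ≥ 2): satisfied.

E2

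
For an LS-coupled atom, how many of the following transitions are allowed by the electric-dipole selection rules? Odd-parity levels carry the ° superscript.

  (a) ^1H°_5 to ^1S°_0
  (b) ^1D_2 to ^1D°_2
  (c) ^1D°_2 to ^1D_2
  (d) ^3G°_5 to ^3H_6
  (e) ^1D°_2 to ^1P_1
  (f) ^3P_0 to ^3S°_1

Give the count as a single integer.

(a) forbidden (parity, ΔL, ΔJ fail)
(b) allowed
(c) allowed
(d) allowed
(e) allowed
(f) allowed
Total allowed: 5 of 6.

5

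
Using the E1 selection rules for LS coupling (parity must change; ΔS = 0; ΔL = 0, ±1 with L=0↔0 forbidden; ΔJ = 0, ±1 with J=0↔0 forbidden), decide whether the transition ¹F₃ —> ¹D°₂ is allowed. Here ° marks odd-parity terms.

allowed

Parity must change: even → odd — ✓.
ΔS = 0: S: 0 → 0 — ✓.
ΔL = 0, ±1 (not L=0↔0): L: 3 → 2, ΔL = -1 — ✓.
ΔJ = 0, ±1 (not J=0↔0): J: 3 → 2, ΔJ = -1 — ✓.
All four E1 rules are satisfied.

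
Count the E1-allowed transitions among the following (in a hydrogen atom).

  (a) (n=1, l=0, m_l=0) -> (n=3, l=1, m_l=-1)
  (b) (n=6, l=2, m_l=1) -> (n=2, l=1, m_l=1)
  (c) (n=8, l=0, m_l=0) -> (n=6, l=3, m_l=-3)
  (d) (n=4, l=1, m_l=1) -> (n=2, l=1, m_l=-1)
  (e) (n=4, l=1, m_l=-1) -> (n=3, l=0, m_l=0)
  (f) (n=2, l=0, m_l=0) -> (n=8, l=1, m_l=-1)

4

(a) allowed
(b) allowed
(c) forbidden — Δl = +3 (E1 requires Δl = ±1); Δm_l = -3 (E1 requires Δm_l = 0, ±1)
(d) forbidden — Δl = +0 (E1 requires Δl = ±1); Δm_l = -2 (E1 requires Δm_l = 0, ±1)
(e) allowed
(f) allowed
Total allowed: 4 of 6.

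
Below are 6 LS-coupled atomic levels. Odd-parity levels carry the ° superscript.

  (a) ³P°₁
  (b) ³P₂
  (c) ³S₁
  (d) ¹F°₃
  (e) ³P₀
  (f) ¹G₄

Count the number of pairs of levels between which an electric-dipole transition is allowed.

(a)–(b): allowed.
(a)–(c): allowed.
(a)–(d): forbidden (parity, ΔS, ΔL, ΔJ).
(a)–(e): allowed.
(a)–(f): forbidden (ΔS, ΔL, ΔJ).
(b)–(c): forbidden (parity).
(b)–(d): forbidden (ΔS, ΔL).
(b)–(e): forbidden (parity, ΔJ).
(b)–(f): forbidden (parity, ΔS, ΔL, ΔJ).
(c)–(d): forbidden (ΔS, ΔL, ΔJ).
(c)–(e): forbidden (parity).
(c)–(f): forbidden (parity, ΔS, ΔL, ΔJ).
(d)–(e): forbidden (ΔS, ΔL, ΔJ).
(d)–(f): allowed.
(e)–(f): forbidden (parity, ΔS, ΔL, ΔJ).
Allowed pairs: 4 of 15.

4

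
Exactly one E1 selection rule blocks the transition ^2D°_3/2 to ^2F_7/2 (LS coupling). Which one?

the ΔJ = 0, ±1 rule

ΔJ = 0, ±1 (not J=0↔0): J: 3/2 → 7/2, ΔJ = +2 — violated.
ΔS = 0: S: 1/2 → 1/2 — satisfied.
ΔL = 0, ±1 (not L=0↔0): L: 2 → 3, ΔL = +1 — satisfied.
Parity must change: odd → even — satisfied.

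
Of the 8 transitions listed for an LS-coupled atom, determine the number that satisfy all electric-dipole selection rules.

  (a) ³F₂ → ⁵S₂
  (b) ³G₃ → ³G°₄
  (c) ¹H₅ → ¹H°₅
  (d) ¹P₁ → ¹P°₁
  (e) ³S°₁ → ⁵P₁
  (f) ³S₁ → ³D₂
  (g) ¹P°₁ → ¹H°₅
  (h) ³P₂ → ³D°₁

4

(a) forbidden (parity, ΔS, ΔL fail)
(b) allowed
(c) allowed
(d) allowed
(e) forbidden (ΔS fails)
(f) forbidden (parity, ΔL fail)
(g) forbidden (parity, ΔL, ΔJ fail)
(h) allowed
Total allowed: 4 of 8.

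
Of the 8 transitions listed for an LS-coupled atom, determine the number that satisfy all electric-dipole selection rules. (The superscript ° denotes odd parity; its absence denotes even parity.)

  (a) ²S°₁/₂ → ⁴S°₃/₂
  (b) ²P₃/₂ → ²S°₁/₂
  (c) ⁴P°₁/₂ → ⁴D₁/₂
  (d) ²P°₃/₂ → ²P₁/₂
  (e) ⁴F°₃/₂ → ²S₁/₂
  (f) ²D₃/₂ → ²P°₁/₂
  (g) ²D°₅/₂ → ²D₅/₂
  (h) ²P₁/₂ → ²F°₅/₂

(a) forbidden (parity, ΔS, ΔL fail)
(b) allowed
(c) allowed
(d) allowed
(e) forbidden (ΔS, ΔL fail)
(f) allowed
(g) allowed
(h) forbidden (ΔL, ΔJ fail)
Total allowed: 5 of 8.

5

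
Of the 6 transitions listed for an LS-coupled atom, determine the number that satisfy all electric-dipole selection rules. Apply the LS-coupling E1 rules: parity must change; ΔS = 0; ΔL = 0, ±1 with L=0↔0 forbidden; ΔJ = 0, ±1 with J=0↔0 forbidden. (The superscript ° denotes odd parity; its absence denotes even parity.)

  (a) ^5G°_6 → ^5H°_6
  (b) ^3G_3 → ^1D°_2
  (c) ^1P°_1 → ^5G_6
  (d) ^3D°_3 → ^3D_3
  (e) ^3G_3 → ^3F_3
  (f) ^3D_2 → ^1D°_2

1

(a) forbidden (parity fails)
(b) forbidden (ΔS, ΔL fail)
(c) forbidden (ΔS, ΔL, ΔJ fail)
(d) allowed
(e) forbidden (parity fails)
(f) forbidden (ΔS fails)
Total allowed: 1 of 6.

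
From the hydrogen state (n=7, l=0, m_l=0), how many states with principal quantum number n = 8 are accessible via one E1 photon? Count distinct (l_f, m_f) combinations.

3

E1 requires Δl = ±1, so l_f ∈ {-1, 1}; with 0 ≤ l_f ≤ n_f−1 = 7, the allowed l_f values are {1}.
For l_f = 1: m_f ∈ {m_i−1, m_i, m_i+1} ∩ [−1, 1] = {-1, 0, 1} → 3 states.
Total: 3.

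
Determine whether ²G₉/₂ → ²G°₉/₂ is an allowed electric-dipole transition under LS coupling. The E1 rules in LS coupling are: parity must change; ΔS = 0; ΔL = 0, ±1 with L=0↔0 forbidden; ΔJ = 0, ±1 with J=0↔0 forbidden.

Reading off the term symbols: S 1/2→1/2, L 4→4, J 9/2→9/2, parity even→odd.
Parity must change: even → odd — passes.
ΔJ = 0, ±1 (not J=0↔0): J: 9/2 → 9/2, ΔJ = +0 — passes.
ΔL = 0, ±1 (not L=0↔0): L: 4 → 4, ΔL = +0 — passes.
ΔS = 0: S: 1/2 → 1/2 — passes.
All four E1 rules are satisfied.

allowed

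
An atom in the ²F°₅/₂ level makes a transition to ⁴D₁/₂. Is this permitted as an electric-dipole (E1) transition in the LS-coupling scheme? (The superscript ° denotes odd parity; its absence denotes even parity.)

Reading off the term symbols: S 1/2→3/2, L 3→2, J 5/2→1/2, parity odd→even.
Parity must change: odd → even — ✓.
ΔS = 0: S: 1/2 → 3/2 — ✗.
ΔL = 0, ±1 (not L=0↔0): L: 3 → 2, ΔL = -1 — ✓.
ΔJ = 0, ±1 (not J=0↔0): J: 5/2 → 1/2, ΔJ = -2 — ✗.
Rule(s) violated: ΔS, ΔJ.

forbidden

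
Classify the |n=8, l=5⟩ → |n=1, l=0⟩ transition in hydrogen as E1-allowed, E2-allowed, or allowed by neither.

Δl = 0 − 5 = -5; l_i + l_f = 5.
E1 (Δl = ±1): not satisfied.
E2 (Δl = 0,±2, l_i+l_f ≥ 2): not satisfied.

neither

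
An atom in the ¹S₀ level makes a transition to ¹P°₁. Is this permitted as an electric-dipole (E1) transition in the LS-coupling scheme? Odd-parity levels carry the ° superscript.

Reading off the term symbols: S 0→0, L 0→1, J 0→1, parity even→odd.
Parity must change: even → odd — ok.
ΔS = 0: S: 0 → 0 — ok.
ΔL = 0, ±1 (not L=0↔0): L: 0 → 1, ΔL = +1 — ok.
ΔJ = 0, ±1 (not J=0↔0): J: 0 → 1, ΔJ = +1 — ok.
All four E1 rules are satisfied.

allowed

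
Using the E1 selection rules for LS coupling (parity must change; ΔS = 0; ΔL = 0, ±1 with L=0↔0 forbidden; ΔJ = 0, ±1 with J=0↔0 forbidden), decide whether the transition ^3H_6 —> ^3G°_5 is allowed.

ΔS = 0: S: 1 → 1 — satisfied.
ΔJ = 0, ±1 (not J=0↔0): J: 6 → 5, ΔJ = -1 — satisfied.
ΔL = 0, ±1 (not L=0↔0): L: 5 → 4, ΔL = -1 — satisfied.
Parity must change: even → odd — satisfied.
All four E1 rules are satisfied.

allowed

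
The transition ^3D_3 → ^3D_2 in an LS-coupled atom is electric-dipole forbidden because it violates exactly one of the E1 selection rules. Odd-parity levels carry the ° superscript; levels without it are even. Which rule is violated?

Initial level: S=1, L=2, J=3, parity even. Final level: S=1, L=2, J=2, parity even.
ΔL = 0, ±1 (not L=0↔0): L: 2 → 2, ΔL = +0 — passes.
Parity must change: even → even — fails.
ΔS = 0: S: 1 → 1 — passes.
ΔJ = 0, ±1 (not J=0↔0): J: 3 → 2, ΔJ = -1 — passes.

parity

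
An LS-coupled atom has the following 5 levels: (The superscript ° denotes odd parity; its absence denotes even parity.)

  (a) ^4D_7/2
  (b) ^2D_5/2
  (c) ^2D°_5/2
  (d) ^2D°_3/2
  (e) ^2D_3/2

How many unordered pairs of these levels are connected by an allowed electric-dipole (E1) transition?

4

(a)–(b): forbidden (parity, ΔS).
(a)–(c): forbidden (ΔS).
(a)–(d): forbidden (ΔS, ΔJ).
(a)–(e): forbidden (parity, ΔS, ΔJ).
(b)–(c): allowed.
(b)–(d): allowed.
(b)–(e): forbidden (parity).
(c)–(d): forbidden (parity).
(c)–(e): allowed.
(d)–(e): allowed.
Allowed pairs: 4 of 10.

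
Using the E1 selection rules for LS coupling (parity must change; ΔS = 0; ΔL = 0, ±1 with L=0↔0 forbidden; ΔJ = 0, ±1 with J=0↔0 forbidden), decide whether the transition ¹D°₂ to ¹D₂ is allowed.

allowed

Initial level: S=0, L=2, J=2, parity odd. Final level: S=0, L=2, J=2, parity even.
Parity must change: odd → even — ✓.
ΔS = 0: S: 0 → 0 — ✓.
ΔL = 0, ±1 (not L=0↔0): L: 2 → 2, ΔL = +0 — ✓.
ΔJ = 0, ±1 (not J=0↔0): J: 2 → 2, ΔJ = +0 — ✓.
All four E1 rules are satisfied.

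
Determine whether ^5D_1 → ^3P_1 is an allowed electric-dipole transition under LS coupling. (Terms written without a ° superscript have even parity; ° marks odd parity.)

forbidden

Initial level: S=2, L=2, J=1, parity even. Final level: S=1, L=1, J=1, parity even.
Parity must change: even → even — fails.
ΔS = 0: S: 2 → 1 — fails.
ΔL = 0, ±1 (not L=0↔0): L: 2 → 1, ΔL = -1 — passes.
ΔJ = 0, ±1 (not J=0↔0): J: 1 → 1, ΔJ = +0 — passes.
Rule(s) violated: parity, ΔS.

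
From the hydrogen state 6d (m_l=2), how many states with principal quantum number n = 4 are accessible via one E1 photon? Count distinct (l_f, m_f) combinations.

E1 requires Δl = ±1, so l_f ∈ {1, 3}; with 0 ≤ l_f ≤ n_f−1 = 3, the allowed l_f values are {1, 3}.
For l_f = 1: m_f ∈ {m_i−1, m_i, m_i+1} ∩ [−1, 1] = {1} → 1 state.
For l_f = 3: m_f ∈ {m_i−1, m_i, m_i+1} ∩ [−3, 3] = {1, 2, 3} → 3 states.
Total: 4.

4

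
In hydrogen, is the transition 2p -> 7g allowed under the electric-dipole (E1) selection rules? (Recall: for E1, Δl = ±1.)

forbidden

l: 1 → 4 (Δl = +3). Δl = ±1 fails.
The transition is electric-dipole forbidden.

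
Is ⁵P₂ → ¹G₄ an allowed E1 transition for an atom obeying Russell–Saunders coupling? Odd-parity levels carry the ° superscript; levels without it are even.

forbidden

Initial level: S=2, L=1, J=2, parity even. Final level: S=0, L=4, J=4, parity even.
ΔJ = 0, ±1 (not J=0↔0): J: 2 → 4, ΔJ = +2 — violated.
Parity must change: even → even — violated.
ΔS = 0: S: 2 → 0 — violated.
ΔL = 0, ±1 (not L=0↔0): L: 1 → 4, ΔL = +3 — violated.
Rule(s) violated: parity, ΔS, ΔL, ΔJ.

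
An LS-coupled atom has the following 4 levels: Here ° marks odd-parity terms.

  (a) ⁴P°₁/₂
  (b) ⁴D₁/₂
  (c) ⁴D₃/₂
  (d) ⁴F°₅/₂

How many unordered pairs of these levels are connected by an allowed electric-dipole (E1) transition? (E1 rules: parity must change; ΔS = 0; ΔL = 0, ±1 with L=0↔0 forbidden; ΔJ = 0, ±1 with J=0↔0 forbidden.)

(a)–(b): allowed.
(a)–(c): allowed.
(a)–(d): forbidden (parity, ΔL, ΔJ).
(b)–(c): forbidden (parity).
(b)–(d): forbidden (ΔJ).
(c)–(d): allowed.
Allowed pairs: 3 of 6.

3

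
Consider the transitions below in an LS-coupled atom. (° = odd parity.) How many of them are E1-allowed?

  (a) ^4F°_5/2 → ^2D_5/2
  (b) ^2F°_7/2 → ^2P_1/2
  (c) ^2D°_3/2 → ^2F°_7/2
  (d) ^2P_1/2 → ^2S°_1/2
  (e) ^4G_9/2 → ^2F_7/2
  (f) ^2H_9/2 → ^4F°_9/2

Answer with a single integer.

(a) forbidden (ΔS fails)
(b) forbidden (ΔL, ΔJ fail)
(c) forbidden (parity, ΔJ fail)
(d) allowed
(e) forbidden (parity, ΔS fail)
(f) forbidden (ΔS, ΔL fail)
Total allowed: 1 of 6.

1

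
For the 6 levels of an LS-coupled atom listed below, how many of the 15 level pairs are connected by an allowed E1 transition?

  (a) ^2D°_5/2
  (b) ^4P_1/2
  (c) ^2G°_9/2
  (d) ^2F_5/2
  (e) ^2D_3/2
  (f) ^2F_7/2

(a)–(b): forbidden (ΔS, ΔJ).
(a)–(c): forbidden (parity, ΔL, ΔJ).
(a)–(d): allowed.
(a)–(e): allowed.
(a)–(f): allowed.
(b)–(c): forbidden (ΔS, ΔL, ΔJ).
(b)–(d): forbidden (parity, ΔS, ΔL, ΔJ).
(b)–(e): forbidden (parity, ΔS).
(b)–(f): forbidden (parity, ΔS, ΔL, ΔJ).
(c)–(d): forbidden (ΔJ).
(c)–(e): forbidden (ΔL, ΔJ).
(c)–(f): allowed.
(d)–(e): forbidden (parity).
(d)–(f): forbidden (parity).
(e)–(f): forbidden (parity, ΔJ).
Allowed pairs: 4 of 15.

4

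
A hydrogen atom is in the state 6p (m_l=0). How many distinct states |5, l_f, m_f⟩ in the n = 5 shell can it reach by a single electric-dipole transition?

E1 requires Δl = ±1, so l_f ∈ {0, 2}; with 0 ≤ l_f ≤ n_f−1 = 4, the allowed l_f values are {0, 2}.
For l_f = 0: m_f ∈ {m_i−1, m_i, m_i+1} ∩ [−0, 0] = {0} → 1 state.
For l_f = 2: m_f ∈ {m_i−1, m_i, m_i+1} ∩ [−2, 2] = {-1, 0, 1} → 3 states.
Total: 4.

4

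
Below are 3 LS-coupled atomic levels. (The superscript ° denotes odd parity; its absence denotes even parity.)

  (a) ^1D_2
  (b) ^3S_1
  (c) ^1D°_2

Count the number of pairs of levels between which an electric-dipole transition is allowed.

(a)–(b): forbidden (parity, ΔS, ΔL).
(a)–(c): allowed.
(b)–(c): forbidden (ΔS, ΔL).
Allowed pairs: 1 of 3.

1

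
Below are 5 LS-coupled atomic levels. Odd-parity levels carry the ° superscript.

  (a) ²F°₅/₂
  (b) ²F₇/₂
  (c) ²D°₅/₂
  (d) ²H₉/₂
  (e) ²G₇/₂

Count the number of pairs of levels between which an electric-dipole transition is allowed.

(a)–(b): allowed.
(a)–(c): forbidden (parity).
(a)–(d): forbidden (ΔL, ΔJ).
(a)–(e): allowed.
(b)–(c): allowed.
(b)–(d): forbidden (parity, ΔL).
(b)–(e): forbidden (parity).
(c)–(d): forbidden (ΔL, ΔJ).
(c)–(e): forbidden (ΔL).
(d)–(e): forbidden (parity).
Allowed pairs: 3 of 10.

3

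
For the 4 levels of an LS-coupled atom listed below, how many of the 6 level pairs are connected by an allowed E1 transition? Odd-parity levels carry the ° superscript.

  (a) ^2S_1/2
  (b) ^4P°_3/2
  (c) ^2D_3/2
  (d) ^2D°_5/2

(a)–(b): forbidden (ΔS).
(a)–(c): forbidden (parity, ΔL).
(a)–(d): forbidden (ΔL, ΔJ).
(b)–(c): forbidden (ΔS).
(b)–(d): forbidden (parity, ΔS).
(c)–(d): allowed.
Allowed pairs: 1 of 6.

1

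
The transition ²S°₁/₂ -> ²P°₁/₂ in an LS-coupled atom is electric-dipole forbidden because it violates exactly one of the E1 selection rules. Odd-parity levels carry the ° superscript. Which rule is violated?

parity

Parity must change: odd → odd — fails.
ΔS = 0: S: 1/2 → 1/2 — passes.
ΔL = 0, ±1 (not L=0↔0): L: 0 → 1, ΔL = +1 — passes.
ΔJ = 0, ±1 (not J=0↔0): J: 1/2 → 1/2, ΔJ = +0 — passes.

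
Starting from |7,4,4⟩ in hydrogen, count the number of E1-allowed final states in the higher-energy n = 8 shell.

4

E1 requires Δl = ±1, so l_f ∈ {3, 5}; with 0 ≤ l_f ≤ n_f−1 = 7, the allowed l_f values are {3, 5}.
For l_f = 3: m_f ∈ {m_i−1, m_i, m_i+1} ∩ [−3, 3] = {3} → 1 state.
For l_f = 5: m_f ∈ {m_i−1, m_i, m_i+1} ∩ [−5, 5] = {3, 4, 5} → 3 states.
Total: 4.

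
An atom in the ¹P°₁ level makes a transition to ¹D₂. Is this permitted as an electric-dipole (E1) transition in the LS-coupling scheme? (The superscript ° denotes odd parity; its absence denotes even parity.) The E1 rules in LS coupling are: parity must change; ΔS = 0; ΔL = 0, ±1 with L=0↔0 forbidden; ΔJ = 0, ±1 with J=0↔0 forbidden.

allowed

Initial level: S=0, L=1, J=1, parity odd. Final level: S=0, L=2, J=2, parity even.
ΔJ = 0, ±1 (not J=0↔0): J: 1 → 2, ΔJ = +1 — satisfied.
ΔL = 0, ±1 (not L=0↔0): L: 1 → 2, ΔL = +1 — satisfied.
ΔS = 0: S: 0 → 0 — satisfied.
Parity must change: odd → even — satisfied.
All four E1 rules are satisfied.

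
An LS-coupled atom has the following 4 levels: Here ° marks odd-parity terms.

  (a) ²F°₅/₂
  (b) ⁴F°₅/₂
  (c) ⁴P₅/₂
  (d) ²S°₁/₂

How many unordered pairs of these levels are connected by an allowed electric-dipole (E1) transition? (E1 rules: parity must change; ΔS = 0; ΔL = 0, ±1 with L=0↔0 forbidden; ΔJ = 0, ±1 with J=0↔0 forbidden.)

0

(a)–(b): forbidden (parity, ΔS).
(a)–(c): forbidden (ΔS, ΔL).
(a)–(d): forbidden (parity, ΔL, ΔJ).
(b)–(c): forbidden (ΔL).
(b)–(d): forbidden (parity, ΔS, ΔL, ΔJ).
(c)–(d): forbidden (ΔS, ΔJ).
Allowed pairs: 0 of 6.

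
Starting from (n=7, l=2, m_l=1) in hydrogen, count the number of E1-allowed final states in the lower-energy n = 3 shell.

E1 requires Δl = ±1, so l_f ∈ {1, 3}; with 0 ≤ l_f ≤ n_f−1 = 2, the allowed l_f values are {1}.
For l_f = 1: m_f ∈ {m_i−1, m_i, m_i+1} ∩ [−1, 1] = {0, 1} → 2 states.
Total: 2.

2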